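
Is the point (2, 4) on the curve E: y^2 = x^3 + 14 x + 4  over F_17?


Check whether y^2 = x^3 + 14 x + 4 (mod 17) for (x, y) = (2, 4).
LHS: y^2 = 4^2 mod 17 = 16
RHS: x^3 + 14 x + 4 = 2^3 + 14*2 + 4 mod 17 = 6
LHS != RHS

No, not on the curve


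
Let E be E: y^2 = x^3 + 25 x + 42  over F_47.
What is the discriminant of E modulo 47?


4 a^3 + 27 b^2 = 4*25^3 + 27*42^2 = 62500 + 47628 = 110128
Delta = -16 * (110128) = -1762048
Delta mod 47 = 29

Delta = 29 (mod 47)


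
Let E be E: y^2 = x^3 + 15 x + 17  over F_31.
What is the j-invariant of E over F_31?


Delta = -16(4 a^3 + 27 b^2) mod 31 = 28
-1728 * (4 a)^3 = -1728 * (4*15)^3 mod 31 = 29
j = 29 * 28^(-1) mod 31 = 11

j = 11 (mod 31)


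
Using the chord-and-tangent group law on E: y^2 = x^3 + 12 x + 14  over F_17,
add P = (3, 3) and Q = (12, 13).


P != Q, so use the chord formula.
s = (y2 - y1) / (x2 - x1) = (10) / (9) mod 17 = 3
x3 = s^2 - x1 - x2 mod 17 = 3^2 - 3 - 12 = 11
y3 = s (x1 - x3) - y1 mod 17 = 3 * (3 - 11) - 3 = 7

P + Q = (11, 7)


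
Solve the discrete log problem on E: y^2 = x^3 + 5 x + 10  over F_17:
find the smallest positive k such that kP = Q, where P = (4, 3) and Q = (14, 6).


Enumerate multiples of P until we hit Q = (14, 6):
  1P = (4, 3)
  2P = (11, 6)
  3P = (6, 1)
  4P = (8, 1)
  5P = (1, 4)
  6P = (14, 6)
Match found at i = 6.

k = 6


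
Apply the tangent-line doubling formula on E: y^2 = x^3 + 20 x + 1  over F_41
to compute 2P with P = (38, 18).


Doubling: s = (3 x1^2 + a) / (2 y1)
s = (3*38^2 + 20) / (2*18) mod 41 = 7
x3 = s^2 - 2 x1 mod 41 = 7^2 - 2*38 = 14
y3 = s (x1 - x3) - y1 mod 41 = 7 * (38 - 14) - 18 = 27

2P = (14, 27)


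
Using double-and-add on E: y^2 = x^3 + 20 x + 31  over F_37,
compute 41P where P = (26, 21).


k = 41 = 101001_2 (binary, LSB first: 100101)
Double-and-add from P = (26, 21):
  bit 0 = 1: acc = O + (26, 21) = (26, 21)
  bit 1 = 0: acc unchanged = (26, 21)
  bit 2 = 0: acc unchanged = (26, 21)
  bit 3 = 1: acc = (26, 21) + (18, 28) = (14, 24)
  bit 4 = 0: acc unchanged = (14, 24)
  bit 5 = 1: acc = (14, 24) + (29, 32) = (3, 9)

41P = (3, 9)


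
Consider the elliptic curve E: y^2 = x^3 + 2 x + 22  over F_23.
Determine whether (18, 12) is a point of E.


Check whether y^2 = x^3 + 2 x + 22 (mod 23) for (x, y) = (18, 12).
LHS: y^2 = 12^2 mod 23 = 6
RHS: x^3 + 2 x + 22 = 18^3 + 2*18 + 22 mod 23 = 2
LHS != RHS

No, not on the curve


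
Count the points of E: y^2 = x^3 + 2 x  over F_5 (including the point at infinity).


For each x in F_5, count y with y^2 = x^3 + 2 x + 0 mod 5:
  x = 0: RHS = 0, y in [0]  -> 1 point(s)
Affine points: 1. Add the point at infinity: total = 2.

#E(F_5) = 2


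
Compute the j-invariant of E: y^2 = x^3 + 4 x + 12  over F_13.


Delta = -16(4 a^3 + 27 b^2) mod 13 = 9
-1728 * (4 a)^3 = -1728 * (4*4)^3 mod 13 = 1
j = 1 * 9^(-1) mod 13 = 3

j = 3 (mod 13)


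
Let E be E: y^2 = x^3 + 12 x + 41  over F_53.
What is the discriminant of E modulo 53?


4 a^3 + 27 b^2 = 4*12^3 + 27*41^2 = 6912 + 45387 = 52299
Delta = -16 * (52299) = -836784
Delta mod 53 = 33

Delta = 33 (mod 53)


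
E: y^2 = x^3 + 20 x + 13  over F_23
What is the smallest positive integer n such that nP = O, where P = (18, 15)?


Compute successive multiples of P until we hit O:
  1P = (18, 15)
  2P = (13, 20)
  3P = (16, 6)
  4P = (15, 10)
  5P = (3, 10)
  6P = (20, 15)
  7P = (8, 8)
  8P = (6, 21)
  ... (continuing to 30P)
  30P = O

ord(P) = 30


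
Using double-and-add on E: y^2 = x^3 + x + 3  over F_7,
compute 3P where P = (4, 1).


k = 3 = 11_2 (binary, LSB first: 11)
Double-and-add from P = (4, 1):
  bit 0 = 1: acc = O + (4, 1) = (4, 1)
  bit 1 = 1: acc = (4, 1) + (6, 6) = (5, 0)

3P = (5, 0)


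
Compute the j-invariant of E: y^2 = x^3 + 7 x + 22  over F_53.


Delta = -16(4 a^3 + 27 b^2) mod 53 = 40
-1728 * (4 a)^3 = -1728 * (4*7)^3 mod 53 = 51
j = 51 * 40^(-1) mod 53 = 45

j = 45 (mod 53)


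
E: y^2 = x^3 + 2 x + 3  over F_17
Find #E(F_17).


For each x in F_17, count y with y^2 = x^3 + 2 x + 3 mod 17:
  x = 2: RHS = 15, y in [7, 10]  -> 2 point(s)
  x = 3: RHS = 2, y in [6, 11]  -> 2 point(s)
  x = 5: RHS = 2, y in [6, 11]  -> 2 point(s)
  x = 8: RHS = 4, y in [2, 15]  -> 2 point(s)
  x = 9: RHS = 2, y in [6, 11]  -> 2 point(s)
  x = 11: RHS = 13, y in [8, 9]  -> 2 point(s)
  x = 12: RHS = 4, y in [2, 15]  -> 2 point(s)
  x = 13: RHS = 16, y in [4, 13]  -> 2 point(s)
  x = 14: RHS = 4, y in [2, 15]  -> 2 point(s)
  x = 15: RHS = 8, y in [5, 12]  -> 2 point(s)
  x = 16: RHS = 0, y in [0]  -> 1 point(s)
Affine points: 21. Add the point at infinity: total = 22.

#E(F_17) = 22


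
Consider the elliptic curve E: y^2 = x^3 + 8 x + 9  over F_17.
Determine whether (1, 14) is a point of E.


Check whether y^2 = x^3 + 8 x + 9 (mod 17) for (x, y) = (1, 14).
LHS: y^2 = 14^2 mod 17 = 9
RHS: x^3 + 8 x + 9 = 1^3 + 8*1 + 9 mod 17 = 1
LHS != RHS

No, not on the curve


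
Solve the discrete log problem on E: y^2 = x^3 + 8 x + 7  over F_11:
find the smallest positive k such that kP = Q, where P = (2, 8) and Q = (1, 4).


Enumerate multiples of P until we hit Q = (1, 4):
  1P = (2, 8)
  2P = (1, 7)
  3P = (9, 7)
  4P = (9, 4)
  5P = (1, 4)
Match found at i = 5.

k = 5


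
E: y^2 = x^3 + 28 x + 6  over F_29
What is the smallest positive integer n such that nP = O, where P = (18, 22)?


Compute successive multiples of P until we hit O:
  1P = (18, 22)
  2P = (23, 12)
  3P = (21, 13)
  4P = (28, 8)
  5P = (7, 9)
  6P = (3, 1)
  7P = (3, 28)
  8P = (7, 20)
  ... (continuing to 13P)
  13P = O

ord(P) = 13


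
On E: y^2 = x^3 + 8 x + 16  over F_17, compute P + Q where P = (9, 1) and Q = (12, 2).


P != Q, so use the chord formula.
s = (y2 - y1) / (x2 - x1) = (1) / (3) mod 17 = 6
x3 = s^2 - x1 - x2 mod 17 = 6^2 - 9 - 12 = 15
y3 = s (x1 - x3) - y1 mod 17 = 6 * (9 - 15) - 1 = 14

P + Q = (15, 14)


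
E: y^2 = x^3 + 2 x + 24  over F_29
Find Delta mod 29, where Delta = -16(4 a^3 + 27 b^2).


4 a^3 + 27 b^2 = 4*2^3 + 27*24^2 = 32 + 15552 = 15584
Delta = -16 * (15584) = -249344
Delta mod 29 = 27

Delta = 27 (mod 29)


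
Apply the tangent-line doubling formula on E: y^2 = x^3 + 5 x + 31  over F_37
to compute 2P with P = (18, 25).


Doubling: s = (3 x1^2 + a) / (2 y1)
s = (3*18^2 + 5) / (2*25) mod 37 = 4
x3 = s^2 - 2 x1 mod 37 = 4^2 - 2*18 = 17
y3 = s (x1 - x3) - y1 mod 37 = 4 * (18 - 17) - 25 = 16

2P = (17, 16)


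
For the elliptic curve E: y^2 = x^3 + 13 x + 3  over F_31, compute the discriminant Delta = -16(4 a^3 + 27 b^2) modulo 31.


4 a^3 + 27 b^2 = 4*13^3 + 27*3^2 = 8788 + 243 = 9031
Delta = -16 * (9031) = -144496
Delta mod 31 = 26

Delta = 26 (mod 31)


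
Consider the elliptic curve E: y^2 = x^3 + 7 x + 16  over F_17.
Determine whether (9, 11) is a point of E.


Check whether y^2 = x^3 + 7 x + 16 (mod 17) for (x, y) = (9, 11).
LHS: y^2 = 11^2 mod 17 = 2
RHS: x^3 + 7 x + 16 = 9^3 + 7*9 + 16 mod 17 = 9
LHS != RHS

No, not on the curve


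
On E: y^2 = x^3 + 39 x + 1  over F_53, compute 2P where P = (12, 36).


Doubling: s = (3 x1^2 + a) / (2 y1)
s = (3*12^2 + 39) / (2*36) mod 53 = 22
x3 = s^2 - 2 x1 mod 53 = 22^2 - 2*12 = 36
y3 = s (x1 - x3) - y1 mod 53 = 22 * (12 - 36) - 36 = 19

2P = (36, 19)


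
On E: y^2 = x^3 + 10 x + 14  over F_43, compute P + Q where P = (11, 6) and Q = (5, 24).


P != Q, so use the chord formula.
s = (y2 - y1) / (x2 - x1) = (18) / (37) mod 43 = 40
x3 = s^2 - x1 - x2 mod 43 = 40^2 - 11 - 5 = 36
y3 = s (x1 - x3) - y1 mod 43 = 40 * (11 - 36) - 6 = 26

P + Q = (36, 26)


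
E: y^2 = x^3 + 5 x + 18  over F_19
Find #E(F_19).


For each x in F_19, count y with y^2 = x^3 + 5 x + 18 mod 19:
  x = 1: RHS = 5, y in [9, 10]  -> 2 point(s)
  x = 2: RHS = 17, y in [6, 13]  -> 2 point(s)
  x = 4: RHS = 7, y in [8, 11]  -> 2 point(s)
  x = 5: RHS = 16, y in [4, 15]  -> 2 point(s)
  x = 6: RHS = 17, y in [6, 13]  -> 2 point(s)
  x = 7: RHS = 16, y in [4, 15]  -> 2 point(s)
  x = 8: RHS = 0, y in [0]  -> 1 point(s)
  x = 10: RHS = 4, y in [2, 17]  -> 2 point(s)
  x = 11: RHS = 17, y in [6, 13]  -> 2 point(s)
  x = 12: RHS = 1, y in [1, 18]  -> 2 point(s)
  x = 13: RHS = 0, y in [0]  -> 1 point(s)
  x = 14: RHS = 1, y in [1, 18]  -> 2 point(s)
  x = 17: RHS = 0, y in [0]  -> 1 point(s)
Affine points: 23. Add the point at infinity: total = 24.

#E(F_19) = 24


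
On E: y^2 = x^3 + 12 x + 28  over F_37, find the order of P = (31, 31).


Compute successive multiples of P until we hit O:
  1P = (31, 31)
  2P = (1, 2)
  3P = (35, 12)
  4P = (19, 23)
  5P = (8, 9)
  6P = (5, 18)
  7P = (29, 7)
  8P = (10, 36)
  ... (continuing to 29P)
  29P = O

ord(P) = 29


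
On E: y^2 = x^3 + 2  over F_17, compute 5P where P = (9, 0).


k = 5 = 101_2 (binary, LSB first: 101)
Double-and-add from P = (9, 0):
  bit 0 = 1: acc = O + (9, 0) = (9, 0)
  bit 1 = 0: acc unchanged = (9, 0)
  bit 2 = 1: acc = (9, 0) + O = (9, 0)

5P = (9, 0)


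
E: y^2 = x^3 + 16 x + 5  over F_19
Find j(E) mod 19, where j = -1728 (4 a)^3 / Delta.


Delta = -16(4 a^3 + 27 b^2) mod 19 = 10
-1728 * (4 a)^3 = -1728 * (4*16)^3 mod 19 = 1
j = 1 * 10^(-1) mod 19 = 2

j = 2 (mod 19)


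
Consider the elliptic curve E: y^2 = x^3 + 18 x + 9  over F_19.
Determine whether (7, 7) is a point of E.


Check whether y^2 = x^3 + 18 x + 9 (mod 19) for (x, y) = (7, 7).
LHS: y^2 = 7^2 mod 19 = 11
RHS: x^3 + 18 x + 9 = 7^3 + 18*7 + 9 mod 19 = 3
LHS != RHS

No, not on the curve


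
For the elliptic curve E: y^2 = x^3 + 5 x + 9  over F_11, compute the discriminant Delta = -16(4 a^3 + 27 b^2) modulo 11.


4 a^3 + 27 b^2 = 4*5^3 + 27*9^2 = 500 + 2187 = 2687
Delta = -16 * (2687) = -42992
Delta mod 11 = 7

Delta = 7 (mod 11)


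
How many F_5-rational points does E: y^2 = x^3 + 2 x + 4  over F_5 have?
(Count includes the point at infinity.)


For each x in F_5, count y with y^2 = x^3 + 2 x + 4 mod 5:
  x = 0: RHS = 4, y in [2, 3]  -> 2 point(s)
  x = 2: RHS = 1, y in [1, 4]  -> 2 point(s)
  x = 4: RHS = 1, y in [1, 4]  -> 2 point(s)
Affine points: 6. Add the point at infinity: total = 7.

#E(F_5) = 7


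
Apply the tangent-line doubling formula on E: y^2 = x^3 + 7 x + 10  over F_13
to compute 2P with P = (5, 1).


Doubling: s = (3 x1^2 + a) / (2 y1)
s = (3*5^2 + 7) / (2*1) mod 13 = 2
x3 = s^2 - 2 x1 mod 13 = 2^2 - 2*5 = 7
y3 = s (x1 - x3) - y1 mod 13 = 2 * (5 - 7) - 1 = 8

2P = (7, 8)


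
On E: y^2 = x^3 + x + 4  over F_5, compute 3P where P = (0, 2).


k = 3 = 11_2 (binary, LSB first: 11)
Double-and-add from P = (0, 2):
  bit 0 = 1: acc = O + (0, 2) = (0, 2)
  bit 1 = 1: acc = (0, 2) + (1, 4) = (3, 2)

3P = (3, 2)


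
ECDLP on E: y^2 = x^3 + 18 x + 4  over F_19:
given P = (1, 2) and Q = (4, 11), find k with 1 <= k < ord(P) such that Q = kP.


Enumerate multiples of P until we hit Q = (4, 11):
  1P = (1, 2)
  2P = (3, 16)
  3P = (7, 13)
  4P = (17, 13)
  5P = (6, 10)
  6P = (10, 14)
  7P = (14, 6)
  8P = (15, 1)
  9P = (0, 2)
  10P = (18, 17)
  11P = (4, 11)
Match found at i = 11.

k = 11


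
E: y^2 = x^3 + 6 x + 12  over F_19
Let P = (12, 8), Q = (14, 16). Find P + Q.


P != Q, so use the chord formula.
s = (y2 - y1) / (x2 - x1) = (8) / (2) mod 19 = 4
x3 = s^2 - x1 - x2 mod 19 = 4^2 - 12 - 14 = 9
y3 = s (x1 - x3) - y1 mod 19 = 4 * (12 - 9) - 8 = 4

P + Q = (9, 4)


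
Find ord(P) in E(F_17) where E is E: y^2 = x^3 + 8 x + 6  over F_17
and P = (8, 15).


Compute successive multiples of P until we hit O:
  1P = (8, 15)
  2P = (2, 8)
  3P = (6, 10)
  4P = (5, 1)
  5P = (5, 16)
  6P = (6, 7)
  7P = (2, 9)
  8P = (8, 2)
  ... (continuing to 9P)
  9P = O

ord(P) = 9


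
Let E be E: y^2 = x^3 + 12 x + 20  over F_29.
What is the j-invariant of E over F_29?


Delta = -16(4 a^3 + 27 b^2) mod 29 = 25
-1728 * (4 a)^3 = -1728 * (4*12)^3 mod 29 = 6
j = 6 * 25^(-1) mod 29 = 13

j = 13 (mod 29)


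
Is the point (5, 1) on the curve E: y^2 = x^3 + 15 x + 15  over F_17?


Check whether y^2 = x^3 + 15 x + 15 (mod 17) for (x, y) = (5, 1).
LHS: y^2 = 1^2 mod 17 = 1
RHS: x^3 + 15 x + 15 = 5^3 + 15*5 + 15 mod 17 = 11
LHS != RHS

No, not on the curve


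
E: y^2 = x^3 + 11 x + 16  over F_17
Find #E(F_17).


For each x in F_17, count y with y^2 = x^3 + 11 x + 16 mod 17:
  x = 0: RHS = 16, y in [4, 13]  -> 2 point(s)
  x = 3: RHS = 8, y in [5, 12]  -> 2 point(s)
  x = 5: RHS = 9, y in [3, 14]  -> 2 point(s)
  x = 6: RHS = 9, y in [3, 14]  -> 2 point(s)
  x = 8: RHS = 4, y in [2, 15]  -> 2 point(s)
  x = 10: RHS = 4, y in [2, 15]  -> 2 point(s)
  x = 16: RHS = 4, y in [2, 15]  -> 2 point(s)
Affine points: 14. Add the point at infinity: total = 15.

#E(F_17) = 15


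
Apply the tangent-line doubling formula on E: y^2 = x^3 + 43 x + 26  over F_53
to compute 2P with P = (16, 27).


Doubling: s = (3 x1^2 + a) / (2 y1)
s = (3*16^2 + 43) / (2*27) mod 53 = 16
x3 = s^2 - 2 x1 mod 53 = 16^2 - 2*16 = 12
y3 = s (x1 - x3) - y1 mod 53 = 16 * (16 - 12) - 27 = 37

2P = (12, 37)


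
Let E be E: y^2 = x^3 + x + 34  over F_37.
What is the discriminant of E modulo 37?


4 a^3 + 27 b^2 = 4*1^3 + 27*34^2 = 4 + 31212 = 31216
Delta = -16 * (31216) = -499456
Delta mod 37 = 7

Delta = 7 (mod 37)


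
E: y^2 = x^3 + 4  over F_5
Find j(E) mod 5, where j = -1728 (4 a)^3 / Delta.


Delta = -16(4 a^3 + 27 b^2) mod 5 = 3
-1728 * (4 a)^3 = -1728 * (4*0)^3 mod 5 = 0
j = 0 * 3^(-1) mod 5 = 0

j = 0 (mod 5)


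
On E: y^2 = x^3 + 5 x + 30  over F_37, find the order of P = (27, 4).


Compute successive multiples of P until we hit O:
  1P = (27, 4)
  2P = (23, 19)
  3P = (8, 8)
  4P = (29, 12)
  5P = (34, 5)
  6P = (10, 9)
  7P = (7, 1)
  8P = (7, 36)
  ... (continuing to 15P)
  15P = O

ord(P) = 15


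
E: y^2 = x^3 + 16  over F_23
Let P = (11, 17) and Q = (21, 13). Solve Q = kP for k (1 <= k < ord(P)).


Enumerate multiples of P until we hit Q = (21, 13):
  1P = (11, 17)
  2P = (9, 3)
  3P = (6, 18)
  4P = (18, 12)
  5P = (10, 2)
  6P = (20, 9)
  7P = (5, 16)
  8P = (0, 4)
  9P = (21, 13)
Match found at i = 9.

k = 9


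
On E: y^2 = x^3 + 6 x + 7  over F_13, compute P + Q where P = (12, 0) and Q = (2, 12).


P != Q, so use the chord formula.
s = (y2 - y1) / (x2 - x1) = (12) / (3) mod 13 = 4
x3 = s^2 - x1 - x2 mod 13 = 4^2 - 12 - 2 = 2
y3 = s (x1 - x3) - y1 mod 13 = 4 * (12 - 2) - 0 = 1

P + Q = (2, 1)


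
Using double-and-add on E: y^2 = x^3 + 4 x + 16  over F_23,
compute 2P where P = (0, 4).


k = 2 = 10_2 (binary, LSB first: 01)
Double-and-add from P = (0, 4):
  bit 0 = 0: acc unchanged = O
  bit 1 = 1: acc = O + (6, 16) = (6, 16)

2P = (6, 16)


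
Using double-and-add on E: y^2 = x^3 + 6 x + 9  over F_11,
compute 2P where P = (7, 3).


k = 2 = 10_2 (binary, LSB first: 01)
Double-and-add from P = (7, 3):
  bit 0 = 0: acc unchanged = O
  bit 1 = 1: acc = O + (1, 7) = (1, 7)

2P = (1, 7)


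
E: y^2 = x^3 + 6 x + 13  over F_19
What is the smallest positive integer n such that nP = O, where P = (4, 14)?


Compute successive multiples of P until we hit O:
  1P = (4, 14)
  2P = (9, 13)
  3P = (3, 1)
  4P = (10, 3)
  5P = (11, 2)
  6P = (5, 4)
  7P = (15, 1)
  8P = (16, 14)
  ... (continuing to 21P)
  21P = O

ord(P) = 21


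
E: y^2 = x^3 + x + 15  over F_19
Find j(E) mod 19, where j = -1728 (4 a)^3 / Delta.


Delta = -16(4 a^3 + 27 b^2) mod 19 = 16
-1728 * (4 a)^3 = -1728 * (4*1)^3 mod 19 = 7
j = 7 * 16^(-1) mod 19 = 4

j = 4 (mod 19)


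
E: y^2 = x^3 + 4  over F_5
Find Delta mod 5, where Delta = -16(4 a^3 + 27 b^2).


4 a^3 + 27 b^2 = 4*0^3 + 27*4^2 = 0 + 432 = 432
Delta = -16 * (432) = -6912
Delta mod 5 = 3

Delta = 3 (mod 5)


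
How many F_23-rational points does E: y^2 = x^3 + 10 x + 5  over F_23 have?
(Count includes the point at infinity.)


For each x in F_23, count y with y^2 = x^3 + 10 x + 5 mod 23:
  x = 1: RHS = 16, y in [4, 19]  -> 2 point(s)
  x = 3: RHS = 16, y in [4, 19]  -> 2 point(s)
  x = 7: RHS = 4, y in [2, 21]  -> 2 point(s)
  x = 10: RHS = 1, y in [1, 22]  -> 2 point(s)
  x = 12: RHS = 13, y in [6, 17]  -> 2 point(s)
  x = 13: RHS = 9, y in [3, 20]  -> 2 point(s)
  x = 16: RHS = 6, y in [11, 12]  -> 2 point(s)
  x = 19: RHS = 16, y in [4, 19]  -> 2 point(s)
  x = 21: RHS = 0, y in [0]  -> 1 point(s)
Affine points: 17. Add the point at infinity: total = 18.

#E(F_23) = 18


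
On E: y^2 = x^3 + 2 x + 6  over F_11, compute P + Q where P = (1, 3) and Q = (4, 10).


P != Q, so use the chord formula.
s = (y2 - y1) / (x2 - x1) = (7) / (3) mod 11 = 6
x3 = s^2 - x1 - x2 mod 11 = 6^2 - 1 - 4 = 9
y3 = s (x1 - x3) - y1 mod 11 = 6 * (1 - 9) - 3 = 4

P + Q = (9, 4)


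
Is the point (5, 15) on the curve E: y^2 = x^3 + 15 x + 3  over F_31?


Check whether y^2 = x^3 + 15 x + 3 (mod 31) for (x, y) = (5, 15).
LHS: y^2 = 15^2 mod 31 = 8
RHS: x^3 + 15 x + 3 = 5^3 + 15*5 + 3 mod 31 = 17
LHS != RHS

No, not on the curve


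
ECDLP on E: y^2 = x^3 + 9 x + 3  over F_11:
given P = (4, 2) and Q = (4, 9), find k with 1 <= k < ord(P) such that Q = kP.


Enumerate multiples of P until we hit Q = (4, 9):
  1P = (4, 2)
  2P = (6, 8)
  3P = (10, 2)
  4P = (8, 9)
  5P = (0, 5)
  6P = (0, 6)
  7P = (8, 2)
  8P = (10, 9)
  9P = (6, 3)
  10P = (4, 9)
Match found at i = 10.

k = 10


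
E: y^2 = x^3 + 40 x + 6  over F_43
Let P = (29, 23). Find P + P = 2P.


Doubling: s = (3 x1^2 + a) / (2 y1)
s = (3*29^2 + 40) / (2*23) mod 43 = 23
x3 = s^2 - 2 x1 mod 43 = 23^2 - 2*29 = 41
y3 = s (x1 - x3) - y1 mod 43 = 23 * (29 - 41) - 23 = 2

2P = (41, 2)


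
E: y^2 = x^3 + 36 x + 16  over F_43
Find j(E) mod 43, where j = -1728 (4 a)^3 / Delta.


Delta = -16(4 a^3 + 27 b^2) mod 43 = 26
-1728 * (4 a)^3 = -1728 * (4*36)^3 mod 43 = 4
j = 4 * 26^(-1) mod 43 = 20

j = 20 (mod 43)


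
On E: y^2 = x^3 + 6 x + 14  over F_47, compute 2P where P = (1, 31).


Doubling: s = (3 x1^2 + a) / (2 y1)
s = (3*1^2 + 6) / (2*31) mod 47 = 10
x3 = s^2 - 2 x1 mod 47 = 10^2 - 2*1 = 4
y3 = s (x1 - x3) - y1 mod 47 = 10 * (1 - 4) - 31 = 33

2P = (4, 33)


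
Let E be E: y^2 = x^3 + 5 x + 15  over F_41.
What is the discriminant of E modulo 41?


4 a^3 + 27 b^2 = 4*5^3 + 27*15^2 = 500 + 6075 = 6575
Delta = -16 * (6575) = -105200
Delta mod 41 = 6

Delta = 6 (mod 41)


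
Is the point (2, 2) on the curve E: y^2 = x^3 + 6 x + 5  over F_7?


Check whether y^2 = x^3 + 6 x + 5 (mod 7) for (x, y) = (2, 2).
LHS: y^2 = 2^2 mod 7 = 4
RHS: x^3 + 6 x + 5 = 2^3 + 6*2 + 5 mod 7 = 4
LHS = RHS

Yes, on the curve


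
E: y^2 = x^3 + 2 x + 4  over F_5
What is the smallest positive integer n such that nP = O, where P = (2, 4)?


Compute successive multiples of P until we hit O:
  1P = (2, 4)
  2P = (0, 2)
  3P = (4, 4)
  4P = (4, 1)
  5P = (0, 3)
  6P = (2, 1)
  7P = O

ord(P) = 7


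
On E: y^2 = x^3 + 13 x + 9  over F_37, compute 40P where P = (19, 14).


k = 40 = 101000_2 (binary, LSB first: 000101)
Double-and-add from P = (19, 14):
  bit 0 = 0: acc unchanged = O
  bit 1 = 0: acc unchanged = O
  bit 2 = 0: acc unchanged = O
  bit 3 = 1: acc = O + (6, 9) = (6, 9)
  bit 4 = 0: acc unchanged = (6, 9)
  bit 5 = 1: acc = (6, 9) + (8, 12) = (16, 13)

40P = (16, 13)


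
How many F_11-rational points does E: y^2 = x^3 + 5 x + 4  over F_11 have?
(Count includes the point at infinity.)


For each x in F_11, count y with y^2 = x^3 + 5 x + 4 mod 11:
  x = 0: RHS = 4, y in [2, 9]  -> 2 point(s)
  x = 2: RHS = 0, y in [0]  -> 1 point(s)
  x = 4: RHS = 0, y in [0]  -> 1 point(s)
  x = 5: RHS = 0, y in [0]  -> 1 point(s)
  x = 10: RHS = 9, y in [3, 8]  -> 2 point(s)
Affine points: 7. Add the point at infinity: total = 8.

#E(F_11) = 8


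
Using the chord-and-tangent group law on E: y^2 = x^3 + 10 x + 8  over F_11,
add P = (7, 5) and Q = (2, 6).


P != Q, so use the chord formula.
s = (y2 - y1) / (x2 - x1) = (1) / (6) mod 11 = 2
x3 = s^2 - x1 - x2 mod 11 = 2^2 - 7 - 2 = 6
y3 = s (x1 - x3) - y1 mod 11 = 2 * (7 - 6) - 5 = 8

P + Q = (6, 8)


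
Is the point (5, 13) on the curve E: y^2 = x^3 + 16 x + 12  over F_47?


Check whether y^2 = x^3 + 16 x + 12 (mod 47) for (x, y) = (5, 13).
LHS: y^2 = 13^2 mod 47 = 28
RHS: x^3 + 16 x + 12 = 5^3 + 16*5 + 12 mod 47 = 29
LHS != RHS

No, not on the curve


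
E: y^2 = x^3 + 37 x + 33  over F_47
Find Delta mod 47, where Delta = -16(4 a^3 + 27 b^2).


4 a^3 + 27 b^2 = 4*37^3 + 27*33^2 = 202612 + 29403 = 232015
Delta = -16 * (232015) = -3712240
Delta mod 47 = 8

Delta = 8 (mod 47)


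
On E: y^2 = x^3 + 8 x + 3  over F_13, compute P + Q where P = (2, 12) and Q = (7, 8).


P != Q, so use the chord formula.
s = (y2 - y1) / (x2 - x1) = (9) / (5) mod 13 = 7
x3 = s^2 - x1 - x2 mod 13 = 7^2 - 2 - 7 = 1
y3 = s (x1 - x3) - y1 mod 13 = 7 * (2 - 1) - 12 = 8

P + Q = (1, 8)


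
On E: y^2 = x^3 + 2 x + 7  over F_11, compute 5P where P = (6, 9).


k = 5 = 101_2 (binary, LSB first: 101)
Double-and-add from P = (6, 9):
  bit 0 = 1: acc = O + (6, 9) = (6, 9)
  bit 1 = 0: acc unchanged = (6, 9)
  bit 2 = 1: acc = (6, 9) + (7, 10) = (10, 9)

5P = (10, 9)


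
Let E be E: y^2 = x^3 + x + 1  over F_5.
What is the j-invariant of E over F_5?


Delta = -16(4 a^3 + 27 b^2) mod 5 = 4
-1728 * (4 a)^3 = -1728 * (4*1)^3 mod 5 = 3
j = 3 * 4^(-1) mod 5 = 2

j = 2 (mod 5)


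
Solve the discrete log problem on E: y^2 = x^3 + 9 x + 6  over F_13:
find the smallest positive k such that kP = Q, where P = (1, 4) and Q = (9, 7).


Enumerate multiples of P until we hit Q = (9, 7):
  1P = (1, 4)
  2P = (10, 2)
  3P = (12, 10)
  4P = (9, 7)
Match found at i = 4.

k = 4


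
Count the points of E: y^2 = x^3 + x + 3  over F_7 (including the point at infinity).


For each x in F_7, count y with y^2 = x^3 + 1 x + 3 mod 7:
  x = 4: RHS = 1, y in [1, 6]  -> 2 point(s)
  x = 5: RHS = 0, y in [0]  -> 1 point(s)
  x = 6: RHS = 1, y in [1, 6]  -> 2 point(s)
Affine points: 5. Add the point at infinity: total = 6.

#E(F_7) = 6


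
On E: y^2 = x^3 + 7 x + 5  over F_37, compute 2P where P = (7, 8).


Doubling: s = (3 x1^2 + a) / (2 y1)
s = (3*7^2 + 7) / (2*8) mod 37 = 5
x3 = s^2 - 2 x1 mod 37 = 5^2 - 2*7 = 11
y3 = s (x1 - x3) - y1 mod 37 = 5 * (7 - 11) - 8 = 9

2P = (11, 9)


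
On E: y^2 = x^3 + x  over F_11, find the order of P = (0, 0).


Compute successive multiples of P until we hit O:
  1P = (0, 0)
  2P = O

ord(P) = 2


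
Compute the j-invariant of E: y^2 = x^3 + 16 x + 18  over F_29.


Delta = -16(4 a^3 + 27 b^2) mod 29 = 2
-1728 * (4 a)^3 = -1728 * (4*16)^3 mod 29 = 11
j = 11 * 2^(-1) mod 29 = 20

j = 20 (mod 29)


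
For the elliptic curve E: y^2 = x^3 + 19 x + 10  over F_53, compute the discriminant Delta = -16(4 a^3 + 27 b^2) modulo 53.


4 a^3 + 27 b^2 = 4*19^3 + 27*10^2 = 27436 + 2700 = 30136
Delta = -16 * (30136) = -482176
Delta mod 53 = 18

Delta = 18 (mod 53)


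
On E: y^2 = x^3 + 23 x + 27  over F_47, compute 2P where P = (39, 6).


Doubling: s = (3 x1^2 + a) / (2 y1)
s = (3*39^2 + 23) / (2*6) mod 47 = 14
x3 = s^2 - 2 x1 mod 47 = 14^2 - 2*39 = 24
y3 = s (x1 - x3) - y1 mod 47 = 14 * (39 - 24) - 6 = 16

2P = (24, 16)


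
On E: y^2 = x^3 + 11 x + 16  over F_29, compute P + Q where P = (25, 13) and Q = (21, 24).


P != Q, so use the chord formula.
s = (y2 - y1) / (x2 - x1) = (11) / (25) mod 29 = 19
x3 = s^2 - x1 - x2 mod 29 = 19^2 - 25 - 21 = 25
y3 = s (x1 - x3) - y1 mod 29 = 19 * (25 - 25) - 13 = 16

P + Q = (25, 16)


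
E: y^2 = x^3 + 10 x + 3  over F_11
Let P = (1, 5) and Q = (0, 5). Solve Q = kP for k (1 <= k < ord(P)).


Enumerate multiples of P until we hit Q = (0, 5):
  1P = (1, 5)
  2P = (2, 8)
  3P = (6, 2)
  4P = (7, 3)
  5P = (8, 1)
  6P = (3, 4)
  7P = (10, 5)
  8P = (0, 6)
  9P = (0, 5)
Match found at i = 9.

k = 9


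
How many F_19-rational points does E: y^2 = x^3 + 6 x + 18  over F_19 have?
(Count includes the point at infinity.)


For each x in F_19, count y with y^2 = x^3 + 6 x + 18 mod 19:
  x = 1: RHS = 6, y in [5, 14]  -> 2 point(s)
  x = 2: RHS = 0, y in [0]  -> 1 point(s)
  x = 3: RHS = 6, y in [5, 14]  -> 2 point(s)
  x = 4: RHS = 11, y in [7, 12]  -> 2 point(s)
  x = 6: RHS = 4, y in [2, 17]  -> 2 point(s)
  x = 7: RHS = 4, y in [2, 17]  -> 2 point(s)
  x = 11: RHS = 9, y in [3, 16]  -> 2 point(s)
  x = 15: RHS = 6, y in [5, 14]  -> 2 point(s)
  x = 16: RHS = 11, y in [7, 12]  -> 2 point(s)
  x = 17: RHS = 17, y in [6, 13]  -> 2 point(s)
  x = 18: RHS = 11, y in [7, 12]  -> 2 point(s)
Affine points: 21. Add the point at infinity: total = 22.

#E(F_19) = 22


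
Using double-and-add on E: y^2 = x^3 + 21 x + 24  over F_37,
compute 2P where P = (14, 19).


k = 2 = 10_2 (binary, LSB first: 01)
Double-and-add from P = (14, 19):
  bit 0 = 0: acc unchanged = O
  bit 1 = 1: acc = O + (2, 0) = (2, 0)

2P = (2, 0)


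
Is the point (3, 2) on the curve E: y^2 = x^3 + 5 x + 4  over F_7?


Check whether y^2 = x^3 + 5 x + 4 (mod 7) for (x, y) = (3, 2).
LHS: y^2 = 2^2 mod 7 = 4
RHS: x^3 + 5 x + 4 = 3^3 + 5*3 + 4 mod 7 = 4
LHS = RHS

Yes, on the curve


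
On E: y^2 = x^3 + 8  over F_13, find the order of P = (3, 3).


Compute successive multiples of P until we hit O:
  1P = (3, 3)
  2P = (11, 0)
  3P = (3, 10)
  4P = O

ord(P) = 4


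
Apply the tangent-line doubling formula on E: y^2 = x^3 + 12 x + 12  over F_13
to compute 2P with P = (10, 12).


Doubling: s = (3 x1^2 + a) / (2 y1)
s = (3*10^2 + 12) / (2*12) mod 13 = 0
x3 = s^2 - 2 x1 mod 13 = 0^2 - 2*10 = 6
y3 = s (x1 - x3) - y1 mod 13 = 0 * (10 - 6) - 12 = 1

2P = (6, 1)


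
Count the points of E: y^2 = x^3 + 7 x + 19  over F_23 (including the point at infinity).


For each x in F_23, count y with y^2 = x^3 + 7 x + 19 mod 23:
  x = 1: RHS = 4, y in [2, 21]  -> 2 point(s)
  x = 2: RHS = 18, y in [8, 15]  -> 2 point(s)
  x = 5: RHS = 18, y in [8, 15]  -> 2 point(s)
  x = 6: RHS = 1, y in [1, 22]  -> 2 point(s)
  x = 8: RHS = 12, y in [9, 14]  -> 2 point(s)
  x = 9: RHS = 6, y in [11, 12]  -> 2 point(s)
  x = 10: RHS = 8, y in [10, 13]  -> 2 point(s)
  x = 11: RHS = 1, y in [1, 22]  -> 2 point(s)
  x = 14: RHS = 9, y in [3, 20]  -> 2 point(s)
  x = 15: RHS = 3, y in [7, 16]  -> 2 point(s)
  x = 16: RHS = 18, y in [8, 15]  -> 2 point(s)
Affine points: 22. Add the point at infinity: total = 23.

#E(F_23) = 23


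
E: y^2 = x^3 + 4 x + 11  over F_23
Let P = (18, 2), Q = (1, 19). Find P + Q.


P != Q, so use the chord formula.
s = (y2 - y1) / (x2 - x1) = (17) / (6) mod 23 = 22
x3 = s^2 - x1 - x2 mod 23 = 22^2 - 18 - 1 = 5
y3 = s (x1 - x3) - y1 mod 23 = 22 * (18 - 5) - 2 = 8

P + Q = (5, 8)


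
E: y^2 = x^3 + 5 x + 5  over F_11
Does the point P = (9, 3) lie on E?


Check whether y^2 = x^3 + 5 x + 5 (mod 11) for (x, y) = (9, 3).
LHS: y^2 = 3^2 mod 11 = 9
RHS: x^3 + 5 x + 5 = 9^3 + 5*9 + 5 mod 11 = 9
LHS = RHS

Yes, on the curve


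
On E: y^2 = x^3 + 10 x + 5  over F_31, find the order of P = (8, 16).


Compute successive multiples of P until we hit O:
  1P = (8, 16)
  2P = (23, 23)
  3P = (10, 12)
  4P = (17, 2)
  5P = (0, 6)
  6P = (11, 19)
  7P = (13, 10)
  8P = (4, 4)
  ... (continuing to 21P)
  21P = O

ord(P) = 21


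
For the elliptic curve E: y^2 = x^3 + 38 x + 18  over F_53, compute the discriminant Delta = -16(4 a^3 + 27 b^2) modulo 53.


4 a^3 + 27 b^2 = 4*38^3 + 27*18^2 = 219488 + 8748 = 228236
Delta = -16 * (228236) = -3651776
Delta mod 53 = 30

Delta = 30 (mod 53)


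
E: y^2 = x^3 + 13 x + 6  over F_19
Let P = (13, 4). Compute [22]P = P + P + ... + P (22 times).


k = 22 = 10110_2 (binary, LSB first: 01101)
Double-and-add from P = (13, 4):
  bit 0 = 0: acc unchanged = O
  bit 1 = 1: acc = O + (0, 5) = (0, 5)
  bit 2 = 1: acc = (0, 5) + (11, 13) = (9, 4)
  bit 3 = 0: acc unchanged = (9, 4)
  bit 4 = 1: acc = (9, 4) + (16, 4) = (13, 15)

22P = (13, 15)


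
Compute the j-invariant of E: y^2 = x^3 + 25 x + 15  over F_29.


Delta = -16(4 a^3 + 27 b^2) mod 29 = 15
-1728 * (4 a)^3 = -1728 * (4*25)^3 mod 29 = 3
j = 3 * 15^(-1) mod 29 = 6

j = 6 (mod 29)


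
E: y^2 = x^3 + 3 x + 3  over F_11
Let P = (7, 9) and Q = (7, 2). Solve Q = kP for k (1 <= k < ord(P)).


Enumerate multiples of P until we hit Q = (7, 2):
  1P = (7, 9)
  2P = (9, 0)
  3P = (7, 2)
Match found at i = 3.

k = 3


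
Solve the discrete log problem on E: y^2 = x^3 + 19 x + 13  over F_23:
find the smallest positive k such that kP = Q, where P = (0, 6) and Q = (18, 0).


Enumerate multiples of P until we hit Q = (18, 0):
  1P = (0, 6)
  2P = (18, 0)
Match found at i = 2.

k = 2


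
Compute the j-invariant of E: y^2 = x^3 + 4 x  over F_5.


Delta = -16(4 a^3 + 27 b^2) mod 5 = 4
-1728 * (4 a)^3 = -1728 * (4*4)^3 mod 5 = 2
j = 2 * 4^(-1) mod 5 = 3

j = 3 (mod 5)


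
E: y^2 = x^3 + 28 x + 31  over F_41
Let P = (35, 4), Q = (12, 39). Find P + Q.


P != Q, so use the chord formula.
s = (y2 - y1) / (x2 - x1) = (35) / (18) mod 41 = 27
x3 = s^2 - x1 - x2 mod 41 = 27^2 - 35 - 12 = 26
y3 = s (x1 - x3) - y1 mod 41 = 27 * (35 - 26) - 4 = 34

P + Q = (26, 34)


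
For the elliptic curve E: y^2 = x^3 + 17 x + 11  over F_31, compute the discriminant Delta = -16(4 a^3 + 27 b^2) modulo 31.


4 a^3 + 27 b^2 = 4*17^3 + 27*11^2 = 19652 + 3267 = 22919
Delta = -16 * (22919) = -366704
Delta mod 31 = 26

Delta = 26 (mod 31)


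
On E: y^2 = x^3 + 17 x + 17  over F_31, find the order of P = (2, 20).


Compute successive multiples of P until we hit O:
  1P = (2, 20)
  2P = (6, 5)
  3P = (8, 18)
  4P = (28, 30)
  5P = (5, 17)
  6P = (25, 3)
  7P = (9, 0)
  8P = (25, 28)
  ... (continuing to 14P)
  14P = O

ord(P) = 14


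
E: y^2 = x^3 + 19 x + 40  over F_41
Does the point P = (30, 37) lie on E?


Check whether y^2 = x^3 + 19 x + 40 (mod 41) for (x, y) = (30, 37).
LHS: y^2 = 37^2 mod 41 = 16
RHS: x^3 + 19 x + 40 = 30^3 + 19*30 + 40 mod 41 = 17
LHS != RHS

No, not on the curve


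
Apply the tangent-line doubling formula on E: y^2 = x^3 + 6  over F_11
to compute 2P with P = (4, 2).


Doubling: s = (3 x1^2 + a) / (2 y1)
s = (3*4^2 + 0) / (2*2) mod 11 = 1
x3 = s^2 - 2 x1 mod 11 = 1^2 - 2*4 = 4
y3 = s (x1 - x3) - y1 mod 11 = 1 * (4 - 4) - 2 = 9

2P = (4, 9)


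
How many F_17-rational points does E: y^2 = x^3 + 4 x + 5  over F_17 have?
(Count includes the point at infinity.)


For each x in F_17, count y with y^2 = x^3 + 4 x + 5 mod 17:
  x = 2: RHS = 4, y in [2, 15]  -> 2 point(s)
  x = 4: RHS = 0, y in [0]  -> 1 point(s)
  x = 7: RHS = 2, y in [6, 11]  -> 2 point(s)
  x = 10: RHS = 8, y in [5, 12]  -> 2 point(s)
  x = 12: RHS = 13, y in [8, 9]  -> 2 point(s)
  x = 14: RHS = 0, y in [0]  -> 1 point(s)
  x = 16: RHS = 0, y in [0]  -> 1 point(s)
Affine points: 11. Add the point at infinity: total = 12.

#E(F_17) = 12


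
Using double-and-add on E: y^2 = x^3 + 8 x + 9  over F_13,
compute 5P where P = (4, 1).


k = 5 = 101_2 (binary, LSB first: 101)
Double-and-add from P = (4, 1):
  bit 0 = 1: acc = O + (4, 1) = (4, 1)
  bit 1 = 0: acc unchanged = (4, 1)
  bit 2 = 1: acc = (4, 1) + (9, 11) = (4, 12)

5P = (4, 12)


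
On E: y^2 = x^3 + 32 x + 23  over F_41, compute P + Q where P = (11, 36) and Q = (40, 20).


P != Q, so use the chord formula.
s = (y2 - y1) / (x2 - x1) = (25) / (29) mod 41 = 15
x3 = s^2 - x1 - x2 mod 41 = 15^2 - 11 - 40 = 10
y3 = s (x1 - x3) - y1 mod 41 = 15 * (11 - 10) - 36 = 20

P + Q = (10, 20)


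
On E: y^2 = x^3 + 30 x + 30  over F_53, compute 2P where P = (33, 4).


Doubling: s = (3 x1^2 + a) / (2 y1)
s = (3*33^2 + 30) / (2*4) mod 53 = 8
x3 = s^2 - 2 x1 mod 53 = 8^2 - 2*33 = 51
y3 = s (x1 - x3) - y1 mod 53 = 8 * (33 - 51) - 4 = 11

2P = (51, 11)


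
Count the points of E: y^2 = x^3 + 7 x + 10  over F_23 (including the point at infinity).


For each x in F_23, count y with y^2 = x^3 + 7 x + 10 mod 23:
  x = 1: RHS = 18, y in [8, 15]  -> 2 point(s)
  x = 2: RHS = 9, y in [3, 20]  -> 2 point(s)
  x = 3: RHS = 12, y in [9, 14]  -> 2 point(s)
  x = 5: RHS = 9, y in [3, 20]  -> 2 point(s)
  x = 8: RHS = 3, y in [7, 16]  -> 2 point(s)
  x = 14: RHS = 0, y in [0]  -> 1 point(s)
  x = 16: RHS = 9, y in [3, 20]  -> 2 point(s)
  x = 20: RHS = 8, y in [10, 13]  -> 2 point(s)
  x = 22: RHS = 2, y in [5, 18]  -> 2 point(s)
Affine points: 17. Add the point at infinity: total = 18.

#E(F_23) = 18


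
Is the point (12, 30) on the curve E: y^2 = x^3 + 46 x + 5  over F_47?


Check whether y^2 = x^3 + 46 x + 5 (mod 47) for (x, y) = (12, 30).
LHS: y^2 = 30^2 mod 47 = 7
RHS: x^3 + 46 x + 5 = 12^3 + 46*12 + 5 mod 47 = 29
LHS != RHS

No, not on the curve


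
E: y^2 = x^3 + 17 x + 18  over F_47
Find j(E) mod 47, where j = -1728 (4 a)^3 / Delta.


Delta = -16(4 a^3 + 27 b^2) mod 47 = 43
-1728 * (4 a)^3 = -1728 * (4*17)^3 mod 47 = 22
j = 22 * 43^(-1) mod 47 = 18

j = 18 (mod 47)


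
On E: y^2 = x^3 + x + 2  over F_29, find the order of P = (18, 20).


Compute successive multiples of P until we hit O:
  1P = (18, 20)
  2P = (21, 2)
  3P = (26, 28)
  4P = (15, 12)
  5P = (16, 24)
  6P = (28, 0)
  7P = (16, 5)
  8P = (15, 17)
  ... (continuing to 12P)
  12P = O

ord(P) = 12


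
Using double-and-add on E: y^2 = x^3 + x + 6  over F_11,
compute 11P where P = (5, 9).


k = 11 = 1011_2 (binary, LSB first: 1101)
Double-and-add from P = (5, 9):
  bit 0 = 1: acc = O + (5, 9) = (5, 9)
  bit 1 = 1: acc = (5, 9) + (10, 9) = (7, 2)
  bit 2 = 0: acc unchanged = (7, 2)
  bit 3 = 1: acc = (7, 2) + (8, 8) = (10, 2)

11P = (10, 2)


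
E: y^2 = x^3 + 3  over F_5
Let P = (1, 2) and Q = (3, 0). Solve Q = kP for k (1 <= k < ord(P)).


Enumerate multiples of P until we hit Q = (3, 0):
  1P = (1, 2)
  2P = (2, 1)
  3P = (3, 0)
Match found at i = 3.

k = 3


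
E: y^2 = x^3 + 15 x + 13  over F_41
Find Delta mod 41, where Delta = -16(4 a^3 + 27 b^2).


4 a^3 + 27 b^2 = 4*15^3 + 27*13^2 = 13500 + 4563 = 18063
Delta = -16 * (18063) = -289008
Delta mod 41 = 1

Delta = 1 (mod 41)


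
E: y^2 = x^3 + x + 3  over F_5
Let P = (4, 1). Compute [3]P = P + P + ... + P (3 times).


k = 3 = 11_2 (binary, LSB first: 11)
Double-and-add from P = (4, 1):
  bit 0 = 1: acc = O + (4, 1) = (4, 1)
  bit 1 = 1: acc = (4, 1) + (1, 0) = (4, 4)

3P = (4, 4)


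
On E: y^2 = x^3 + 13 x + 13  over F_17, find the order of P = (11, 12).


Compute successive multiples of P until we hit O:
  1P = (11, 12)
  2P = (10, 15)
  3P = (5, 4)
  4P = (16, 4)
  5P = (15, 8)
  6P = (9, 3)
  7P = (13, 13)
  8P = (6, 16)
  ... (continuing to 24P)
  24P = O

ord(P) = 24


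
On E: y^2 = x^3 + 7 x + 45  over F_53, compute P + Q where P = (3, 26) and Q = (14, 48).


P != Q, so use the chord formula.
s = (y2 - y1) / (x2 - x1) = (22) / (11) mod 53 = 2
x3 = s^2 - x1 - x2 mod 53 = 2^2 - 3 - 14 = 40
y3 = s (x1 - x3) - y1 mod 53 = 2 * (3 - 40) - 26 = 6

P + Q = (40, 6)


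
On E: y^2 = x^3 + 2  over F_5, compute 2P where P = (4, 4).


Doubling: s = (3 x1^2 + a) / (2 y1)
s = (3*4^2 + 0) / (2*4) mod 5 = 1
x3 = s^2 - 2 x1 mod 5 = 1^2 - 2*4 = 3
y3 = s (x1 - x3) - y1 mod 5 = 1 * (4 - 3) - 4 = 2

2P = (3, 2)


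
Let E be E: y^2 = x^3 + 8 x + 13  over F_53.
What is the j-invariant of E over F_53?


Delta = -16(4 a^3 + 27 b^2) mod 53 = 12
-1728 * (4 a)^3 = -1728 * (4*8)^3 mod 53 = 29
j = 29 * 12^(-1) mod 53 = 51

j = 51 (mod 53)


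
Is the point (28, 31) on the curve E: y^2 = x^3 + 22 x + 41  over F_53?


Check whether y^2 = x^3 + 22 x + 41 (mod 53) for (x, y) = (28, 31).
LHS: y^2 = 31^2 mod 53 = 7
RHS: x^3 + 22 x + 41 = 28^3 + 22*28 + 41 mod 53 = 31
LHS != RHS

No, not on the curve


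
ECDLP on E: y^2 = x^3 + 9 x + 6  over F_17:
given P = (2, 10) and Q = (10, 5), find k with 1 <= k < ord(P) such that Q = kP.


Enumerate multiples of P until we hit Q = (10, 5):
  1P = (2, 10)
  2P = (11, 12)
  3P = (3, 3)
  4P = (10, 12)
  5P = (4, 15)
  6P = (13, 5)
  7P = (6, 15)
  8P = (1, 4)
  9P = (16, 8)
  10P = (7, 15)
  11P = (9, 0)
  12P = (7, 2)
  13P = (16, 9)
  14P = (1, 13)
  15P = (6, 2)
  16P = (13, 12)
  17P = (4, 2)
  18P = (10, 5)
Match found at i = 18.

k = 18


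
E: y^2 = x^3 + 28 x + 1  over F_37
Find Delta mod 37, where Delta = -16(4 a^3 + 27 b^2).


4 a^3 + 27 b^2 = 4*28^3 + 27*1^2 = 87808 + 27 = 87835
Delta = -16 * (87835) = -1405360
Delta mod 37 = 11

Delta = 11 (mod 37)


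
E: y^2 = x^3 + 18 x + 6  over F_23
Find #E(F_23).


For each x in F_23, count y with y^2 = x^3 + 18 x + 6 mod 23:
  x = 0: RHS = 6, y in [11, 12]  -> 2 point(s)
  x = 1: RHS = 2, y in [5, 18]  -> 2 point(s)
  x = 2: RHS = 4, y in [2, 21]  -> 2 point(s)
  x = 3: RHS = 18, y in [8, 15]  -> 2 point(s)
  x = 4: RHS = 4, y in [2, 21]  -> 2 point(s)
  x = 6: RHS = 8, y in [10, 13]  -> 2 point(s)
  x = 8: RHS = 18, y in [8, 15]  -> 2 point(s)
  x = 9: RHS = 0, y in [0]  -> 1 point(s)
  x = 10: RHS = 13, y in [6, 17]  -> 2 point(s)
  x = 12: RHS = 18, y in [8, 15]  -> 2 point(s)
  x = 14: RHS = 12, y in [9, 14]  -> 2 point(s)
  x = 17: RHS = 4, y in [2, 21]  -> 2 point(s)
  x = 19: RHS = 8, y in [10, 13]  -> 2 point(s)
  x = 21: RHS = 8, y in [10, 13]  -> 2 point(s)
Affine points: 27. Add the point at infinity: total = 28.

#E(F_23) = 28


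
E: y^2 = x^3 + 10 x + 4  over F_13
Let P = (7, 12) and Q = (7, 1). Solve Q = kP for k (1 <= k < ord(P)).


Enumerate multiples of P until we hit Q = (7, 1):
  1P = (7, 12)
  2P = (9, 2)
  3P = (9, 11)
  4P = (7, 1)
Match found at i = 4.

k = 4


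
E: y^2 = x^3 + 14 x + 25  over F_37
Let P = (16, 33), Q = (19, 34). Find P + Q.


P != Q, so use the chord formula.
s = (y2 - y1) / (x2 - x1) = (1) / (3) mod 37 = 25
x3 = s^2 - x1 - x2 mod 37 = 25^2 - 16 - 19 = 35
y3 = s (x1 - x3) - y1 mod 37 = 25 * (16 - 35) - 33 = 10

P + Q = (35, 10)


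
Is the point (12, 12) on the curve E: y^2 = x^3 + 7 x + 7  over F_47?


Check whether y^2 = x^3 + 7 x + 7 (mod 47) for (x, y) = (12, 12).
LHS: y^2 = 12^2 mod 47 = 3
RHS: x^3 + 7 x + 7 = 12^3 + 7*12 + 7 mod 47 = 33
LHS != RHS

No, not on the curve


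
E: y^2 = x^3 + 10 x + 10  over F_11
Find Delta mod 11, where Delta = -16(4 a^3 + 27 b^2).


4 a^3 + 27 b^2 = 4*10^3 + 27*10^2 = 4000 + 2700 = 6700
Delta = -16 * (6700) = -107200
Delta mod 11 = 6

Delta = 6 (mod 11)


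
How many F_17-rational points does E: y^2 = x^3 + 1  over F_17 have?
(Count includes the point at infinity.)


For each x in F_17, count y with y^2 = x^3 + 0 x + 1 mod 17:
  x = 0: RHS = 1, y in [1, 16]  -> 2 point(s)
  x = 1: RHS = 2, y in [6, 11]  -> 2 point(s)
  x = 2: RHS = 9, y in [3, 14]  -> 2 point(s)
  x = 6: RHS = 13, y in [8, 9]  -> 2 point(s)
  x = 7: RHS = 4, y in [2, 15]  -> 2 point(s)
  x = 9: RHS = 16, y in [4, 13]  -> 2 point(s)
  x = 10: RHS = 15, y in [7, 10]  -> 2 point(s)
  x = 14: RHS = 8, y in [5, 12]  -> 2 point(s)
  x = 16: RHS = 0, y in [0]  -> 1 point(s)
Affine points: 17. Add the point at infinity: total = 18.

#E(F_17) = 18


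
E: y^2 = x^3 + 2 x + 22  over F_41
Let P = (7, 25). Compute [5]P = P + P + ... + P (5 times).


k = 5 = 101_2 (binary, LSB first: 101)
Double-and-add from P = (7, 25):
  bit 0 = 1: acc = O + (7, 25) = (7, 25)
  bit 1 = 0: acc unchanged = (7, 25)
  bit 2 = 1: acc = (7, 25) + (7, 25) = (7, 16)

5P = (7, 16)


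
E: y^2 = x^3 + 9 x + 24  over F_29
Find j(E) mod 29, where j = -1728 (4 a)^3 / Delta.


Delta = -16(4 a^3 + 27 b^2) mod 29 = 22
-1728 * (4 a)^3 = -1728 * (4*9)^3 mod 29 = 27
j = 27 * 22^(-1) mod 29 = 21

j = 21 (mod 29)


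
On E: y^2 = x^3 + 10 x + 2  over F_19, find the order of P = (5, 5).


Compute successive multiples of P until we hit O:
  1P = (5, 5)
  2P = (10, 0)
  3P = (5, 14)
  4P = O

ord(P) = 4


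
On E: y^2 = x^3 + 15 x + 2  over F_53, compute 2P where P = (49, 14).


Doubling: s = (3 x1^2 + a) / (2 y1)
s = (3*49^2 + 15) / (2*14) mod 53 = 42
x3 = s^2 - 2 x1 mod 53 = 42^2 - 2*49 = 23
y3 = s (x1 - x3) - y1 mod 53 = 42 * (49 - 23) - 14 = 18

2P = (23, 18)


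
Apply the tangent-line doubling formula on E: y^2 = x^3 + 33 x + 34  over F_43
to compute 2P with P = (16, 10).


Doubling: s = (3 x1^2 + a) / (2 y1)
s = (3*16^2 + 33) / (2*10) mod 43 = 25
x3 = s^2 - 2 x1 mod 43 = 25^2 - 2*16 = 34
y3 = s (x1 - x3) - y1 mod 43 = 25 * (16 - 34) - 10 = 13

2P = (34, 13)


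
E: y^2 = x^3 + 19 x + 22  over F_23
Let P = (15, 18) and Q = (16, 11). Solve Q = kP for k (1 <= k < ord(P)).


Enumerate multiples of P until we hit Q = (16, 11):
  1P = (15, 18)
  2P = (18, 20)
  3P = (16, 12)
  4P = (5, 14)
  5P = (5, 9)
  6P = (16, 11)
Match found at i = 6.

k = 6
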